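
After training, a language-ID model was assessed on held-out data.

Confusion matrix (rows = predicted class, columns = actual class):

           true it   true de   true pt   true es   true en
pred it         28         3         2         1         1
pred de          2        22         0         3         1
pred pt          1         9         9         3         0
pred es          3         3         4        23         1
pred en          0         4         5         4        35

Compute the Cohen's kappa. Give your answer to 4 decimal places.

Observed agreement pₒ = trace/N = 117/167 = 0.70060
Expected agreement pₑ = Σ (rowᵢ·colᵢ)/N² = (34·35 + 41·28 + 20·22 + 34·34 + 38·48)/167² = 0.20646
κ = (pₒ − pₑ)/(1 − pₑ) = (0.70060 − 0.20646)/(1 − 0.20646) = 0.6227

0.6227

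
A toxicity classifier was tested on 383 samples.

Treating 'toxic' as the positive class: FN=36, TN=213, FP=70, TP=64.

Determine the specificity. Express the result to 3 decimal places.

Specificity = TN/(TN+FP) = 213/(213+70) = 0.753

0.753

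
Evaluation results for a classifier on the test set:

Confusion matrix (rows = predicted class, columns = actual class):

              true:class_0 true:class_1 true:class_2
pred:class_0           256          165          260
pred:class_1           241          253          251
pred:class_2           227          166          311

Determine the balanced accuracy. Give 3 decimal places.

Balanced accuracy = mean of per-class recall.
  class_0: recall = 256/724 = 0.3536
  class_1: recall = 253/584 = 0.4332
  class_2: recall = 311/822 = 0.3783
Mean = (0.3536 + 0.4332 + 0.3783) / 3 = 0.388

0.388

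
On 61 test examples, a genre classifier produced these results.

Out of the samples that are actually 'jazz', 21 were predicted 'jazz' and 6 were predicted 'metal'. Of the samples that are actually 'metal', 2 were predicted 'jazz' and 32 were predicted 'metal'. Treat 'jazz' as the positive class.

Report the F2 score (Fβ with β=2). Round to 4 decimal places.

Fβ = (1+β²)·TP / ((1+β²)·TP + β²·FN + FP), with β²=4
= 5·21 / (5·21 + 4·6 + 2) = 0.8015

0.8015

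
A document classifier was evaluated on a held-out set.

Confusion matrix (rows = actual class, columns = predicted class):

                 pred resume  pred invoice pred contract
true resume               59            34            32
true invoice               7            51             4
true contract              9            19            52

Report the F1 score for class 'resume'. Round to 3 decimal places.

0.590

F1 score = 2·TP/(2·TP+FP+FN).
resume: TP=59, FP=7+9=16, FN=34+32=66 → 118/200 = 0.5900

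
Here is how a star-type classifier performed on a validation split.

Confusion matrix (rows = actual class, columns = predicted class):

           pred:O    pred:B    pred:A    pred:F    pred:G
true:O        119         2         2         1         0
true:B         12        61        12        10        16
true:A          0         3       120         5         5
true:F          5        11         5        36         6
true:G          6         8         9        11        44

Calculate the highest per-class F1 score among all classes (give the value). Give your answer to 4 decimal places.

0.8947

Per-class F1 score (2·TP/(2·TP+FP+FN)):
  O: TP=119, FP=12+0+5+6=23, FN=2+2+1+0=5 → 238/266 = 0.89474
  B: TP=61, FP=2+3+11+8=24, FN=12+12+10+16=50 → 122/196 = 0.62245
  A: TP=120, FP=2+12+5+9=28, FN=0+3+5+5=13 → 240/281 = 0.85409
  F: TP=36, FP=1+10+5+11=27, FN=5+11+5+6=27 → 72/126 = 0.57143
  G: TP=44, FP=0+16+5+6=27, FN=6+8+9+11=34 → 88/149 = 0.59060
Highest is class 'O' with F1 score = 0.8947.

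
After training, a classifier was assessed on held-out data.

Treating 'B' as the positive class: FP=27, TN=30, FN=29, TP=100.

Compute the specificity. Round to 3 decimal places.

0.526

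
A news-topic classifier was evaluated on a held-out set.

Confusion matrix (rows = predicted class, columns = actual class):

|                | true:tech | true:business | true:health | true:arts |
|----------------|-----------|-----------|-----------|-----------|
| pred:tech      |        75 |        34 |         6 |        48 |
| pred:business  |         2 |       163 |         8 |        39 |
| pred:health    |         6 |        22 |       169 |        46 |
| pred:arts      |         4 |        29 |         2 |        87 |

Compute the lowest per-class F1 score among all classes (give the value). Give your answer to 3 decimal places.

0.509

Per-class F1 score (2·TP/(2·TP+FP+FN)):
  tech: TP=75, FP=34+6+48=88, FN=2+6+4=12 → 150/250 = 0.6000
  business: TP=163, FP=2+8+39=49, FN=34+22+29=85 → 326/460 = 0.7087
  health: TP=169, FP=6+22+46=74, FN=6+8+2=16 → 338/428 = 0.7897
  arts: TP=87, FP=4+29+2=35, FN=48+39+46=133 → 174/342 = 0.5088
Lowest is class 'arts' with F1 score = 0.509.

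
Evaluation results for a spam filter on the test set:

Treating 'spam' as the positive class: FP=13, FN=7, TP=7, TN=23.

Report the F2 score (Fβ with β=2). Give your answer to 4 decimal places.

Fβ = (1+β²)·TP / ((1+β²)·TP + β²·FN + FP), with β²=4
= 5·7 / (5·7 + 4·7 + 13) = 0.4605

0.4605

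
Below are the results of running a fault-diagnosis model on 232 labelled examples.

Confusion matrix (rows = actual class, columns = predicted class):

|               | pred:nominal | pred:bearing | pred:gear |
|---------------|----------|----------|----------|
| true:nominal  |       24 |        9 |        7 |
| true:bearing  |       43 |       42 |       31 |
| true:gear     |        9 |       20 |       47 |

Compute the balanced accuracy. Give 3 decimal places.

0.527

Balanced accuracy = mean of per-class recall.
  nominal: recall = 24/40 = 0.6000
  bearing: recall = 42/116 = 0.3621
  gear: recall = 47/76 = 0.6184
Mean = (0.6000 + 0.3621 + 0.6184) / 3 = 0.527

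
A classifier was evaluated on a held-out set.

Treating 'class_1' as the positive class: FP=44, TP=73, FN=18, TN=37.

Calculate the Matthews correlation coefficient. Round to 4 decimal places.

MCC = (TP·TN − FP·FN) / √((TP+FP)(TP+FN)(TN+FP)(TN+FN))
Numerator = 73·37 − 44·18 = 1909
Denominator = √(117·91·81·55) = √47432385 = 6887.1173
MCC = 1909 / 6887.1173 = 0.2772

0.2772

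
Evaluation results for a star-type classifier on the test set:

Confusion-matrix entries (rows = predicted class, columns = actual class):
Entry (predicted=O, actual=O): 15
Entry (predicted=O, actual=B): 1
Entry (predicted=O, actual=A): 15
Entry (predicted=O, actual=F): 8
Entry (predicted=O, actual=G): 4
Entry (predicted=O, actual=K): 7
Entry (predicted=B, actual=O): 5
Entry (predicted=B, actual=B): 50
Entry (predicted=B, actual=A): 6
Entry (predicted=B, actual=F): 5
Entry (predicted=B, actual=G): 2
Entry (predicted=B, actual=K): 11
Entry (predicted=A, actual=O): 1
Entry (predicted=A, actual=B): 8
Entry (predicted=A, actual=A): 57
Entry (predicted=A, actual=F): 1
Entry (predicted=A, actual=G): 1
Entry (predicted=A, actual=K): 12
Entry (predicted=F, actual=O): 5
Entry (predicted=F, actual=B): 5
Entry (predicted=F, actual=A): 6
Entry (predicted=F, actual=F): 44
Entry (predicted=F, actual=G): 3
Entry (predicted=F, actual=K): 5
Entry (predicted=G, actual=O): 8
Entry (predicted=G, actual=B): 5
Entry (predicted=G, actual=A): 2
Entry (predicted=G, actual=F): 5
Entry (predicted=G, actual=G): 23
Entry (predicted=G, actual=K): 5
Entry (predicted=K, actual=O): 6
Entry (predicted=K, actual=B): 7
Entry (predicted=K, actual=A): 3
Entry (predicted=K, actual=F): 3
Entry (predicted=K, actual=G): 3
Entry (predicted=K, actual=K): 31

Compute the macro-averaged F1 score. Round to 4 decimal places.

0.5596

Per-class F1 score (2·TP/(2·TP+FP+FN)):
  O: TP=15, FP=1+15+8+4+7=35, FN=5+1+5+8+6=25 → 30/90 = 0.33333
  B: TP=50, FP=5+6+5+2+11=29, FN=1+8+5+5+7=26 → 100/155 = 0.64516
  A: TP=57, FP=1+8+1+1+12=23, FN=15+6+6+2+3=32 → 114/169 = 0.67456
  F: TP=44, FP=5+5+6+3+5=24, FN=8+5+1+5+3=22 → 88/134 = 0.65672
  G: TP=23, FP=8+5+2+5+5=25, FN=4+2+1+3+3=13 → 46/84 = 0.54762
  K: TP=31, FP=6+7+3+3+3=22, FN=7+11+12+5+5=40 → 62/124 = 0.50000
Macro-F1 score = mean = (0.33333 + 0.64516 + 0.67456 + 0.65672 + 0.54762 + 0.50000) / 6 = 0.5596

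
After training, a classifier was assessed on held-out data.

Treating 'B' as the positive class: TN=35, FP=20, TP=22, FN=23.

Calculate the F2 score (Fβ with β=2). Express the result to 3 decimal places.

0.495

Fβ = (1+β²)·TP / ((1+β²)·TP + β²·FN + FP), with β²=4
= 5·22 / (5·22 + 4·23 + 20) = 0.495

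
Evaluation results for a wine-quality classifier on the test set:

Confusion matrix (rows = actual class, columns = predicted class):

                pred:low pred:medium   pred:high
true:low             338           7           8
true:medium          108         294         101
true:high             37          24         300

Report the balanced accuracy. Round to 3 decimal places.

Balanced accuracy = mean of per-class recall.
  low: recall = 338/353 = 0.9575
  medium: recall = 294/503 = 0.5845
  high: recall = 300/361 = 0.8310
Mean = (0.9575 + 0.5845 + 0.8310) / 3 = 0.791

0.791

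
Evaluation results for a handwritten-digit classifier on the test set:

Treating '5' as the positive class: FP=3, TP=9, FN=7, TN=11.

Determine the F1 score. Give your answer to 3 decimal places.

Precision = TP/(TP+FP) = 9/12 = 0.7500
Recall = TP/(TP+FN) = 9/16 = 0.5625
F1 = 2·TP/(2·TP+FP+FN) = 18/28 = 0.643

0.643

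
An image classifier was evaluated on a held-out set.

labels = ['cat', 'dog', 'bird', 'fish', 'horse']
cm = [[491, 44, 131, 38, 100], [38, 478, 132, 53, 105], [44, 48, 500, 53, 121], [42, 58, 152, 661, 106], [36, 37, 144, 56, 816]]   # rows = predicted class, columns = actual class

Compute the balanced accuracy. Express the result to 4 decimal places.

0.6733

Balanced accuracy = mean of per-class recall.
  cat: recall = 491/651 = 0.75422
  dog: recall = 478/665 = 0.71880
  bird: recall = 500/1059 = 0.47214
  fish: recall = 661/861 = 0.76771
  horse: recall = 816/1248 = 0.65385
Mean = (0.75422 + 0.71880 + 0.47214 + 0.76771 + 0.65385) / 5 = 0.6733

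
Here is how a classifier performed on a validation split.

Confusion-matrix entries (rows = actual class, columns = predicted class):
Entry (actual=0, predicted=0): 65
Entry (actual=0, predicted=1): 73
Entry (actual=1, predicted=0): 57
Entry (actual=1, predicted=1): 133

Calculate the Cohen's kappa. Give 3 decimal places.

0.174

Observed agreement pₒ = trace/N = 198/328 = 0.6037
Expected agreement pₑ = Σ (rowᵢ·colᵢ)/N² = (138·122 + 190·206)/328² = 0.5203
κ = (pₒ − pₑ)/(1 − pₑ) = (0.6037 − 0.5203)/(1 − 0.5203) = 0.174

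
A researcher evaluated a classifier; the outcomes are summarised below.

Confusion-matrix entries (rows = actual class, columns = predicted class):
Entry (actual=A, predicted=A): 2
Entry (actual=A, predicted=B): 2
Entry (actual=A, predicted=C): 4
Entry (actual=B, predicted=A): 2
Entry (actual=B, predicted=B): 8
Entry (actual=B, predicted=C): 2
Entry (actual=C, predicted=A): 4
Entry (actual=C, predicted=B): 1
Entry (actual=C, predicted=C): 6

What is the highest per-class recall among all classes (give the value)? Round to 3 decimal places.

0.667

Per-class recall (TP/(TP+FN)):
  A: TP=2, FN=2+4=6 → 2/8 = 0.2500
  B: TP=8, FN=2+2=4 → 8/12 = 0.6667
  C: TP=6, FN=4+1=5 → 6/11 = 0.5455
Highest is class 'B' with recall = 0.667.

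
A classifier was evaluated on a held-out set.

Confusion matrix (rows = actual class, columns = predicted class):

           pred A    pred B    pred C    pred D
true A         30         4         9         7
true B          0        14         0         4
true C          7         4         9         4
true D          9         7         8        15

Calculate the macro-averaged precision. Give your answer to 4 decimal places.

0.4953

Per-class precision (TP/(TP+FP)):
  A: TP=30, FP=0+7+9=16 → 30/46 = 0.65217
  B: TP=14, FP=4+4+7=15 → 14/29 = 0.48276
  C: TP=9, FP=9+0+8=17 → 9/26 = 0.34615
  D: TP=15, FP=7+4+4=15 → 15/30 = 0.50000
Macro-precision = mean = (0.65217 + 0.48276 + 0.34615 + 0.50000) / 4 = 0.4953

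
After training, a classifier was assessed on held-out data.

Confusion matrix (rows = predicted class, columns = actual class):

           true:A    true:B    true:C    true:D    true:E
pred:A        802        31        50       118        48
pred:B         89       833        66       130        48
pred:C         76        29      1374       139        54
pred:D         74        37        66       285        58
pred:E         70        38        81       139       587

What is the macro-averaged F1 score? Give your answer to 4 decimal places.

0.6937

Per-class F1 score (2·TP/(2·TP+FP+FN)):
  A: TP=802, FP=31+50+118+48=247, FN=89+76+74+70=309 → 1604/2160 = 0.74259
  B: TP=833, FP=89+66+130+48=333, FN=31+29+37+38=135 → 1666/2134 = 0.78069
  C: TP=1374, FP=76+29+139+54=298, FN=50+66+66+81=263 → 2748/3309 = 0.83046
  D: TP=285, FP=74+37+66+58=235, FN=118+130+139+139=526 → 570/1331 = 0.42825
  E: TP=587, FP=70+38+81+139=328, FN=48+48+54+58=208 → 1174/1710 = 0.68655
Macro-F1 score = mean = (0.74259 + 0.78069 + 0.83046 + 0.42825 + 0.68655) / 5 = 0.6937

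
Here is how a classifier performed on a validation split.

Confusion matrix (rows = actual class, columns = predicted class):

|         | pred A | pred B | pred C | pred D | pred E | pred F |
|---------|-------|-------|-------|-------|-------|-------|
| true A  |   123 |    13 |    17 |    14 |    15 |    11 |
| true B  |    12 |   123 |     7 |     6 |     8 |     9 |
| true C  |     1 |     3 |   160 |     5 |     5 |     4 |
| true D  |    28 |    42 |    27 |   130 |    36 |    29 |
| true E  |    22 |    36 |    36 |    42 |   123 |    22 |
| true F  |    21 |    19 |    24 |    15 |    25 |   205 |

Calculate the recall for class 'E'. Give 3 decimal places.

recall = TP/(TP+FN).
E: TP=123, FN=22+36+36+42+22=158 → 123/281 = 0.4377

0.438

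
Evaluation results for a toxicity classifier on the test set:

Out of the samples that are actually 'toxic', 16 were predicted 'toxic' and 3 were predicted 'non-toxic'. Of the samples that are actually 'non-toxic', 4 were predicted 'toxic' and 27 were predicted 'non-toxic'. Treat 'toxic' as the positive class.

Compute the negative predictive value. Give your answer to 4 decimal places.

0.9000

NPV = TN/(TN+FN) = 27/(27+3) = 0.9000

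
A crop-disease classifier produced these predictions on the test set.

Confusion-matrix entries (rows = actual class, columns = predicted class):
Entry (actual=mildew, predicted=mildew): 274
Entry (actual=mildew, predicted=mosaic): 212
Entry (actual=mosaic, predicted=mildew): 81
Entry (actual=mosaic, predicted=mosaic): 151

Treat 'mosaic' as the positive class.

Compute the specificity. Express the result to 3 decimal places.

Specificity = TN/(TN+FP) = 274/(274+212) = 0.564

0.564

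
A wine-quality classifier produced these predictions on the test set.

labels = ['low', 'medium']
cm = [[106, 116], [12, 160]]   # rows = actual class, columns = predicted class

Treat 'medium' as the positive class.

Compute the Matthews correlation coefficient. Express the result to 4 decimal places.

MCC = (TP·TN − FP·FN) / √((TP+FP)(TP+FN)(TN+FP)(TN+FN))
Numerator = 160·106 − 116·12 = 15568
Denominator = √(276·172·222·118) = √1243576512 = 35264.3802
MCC = 15568 / 35264.3802 = 0.4415

0.4415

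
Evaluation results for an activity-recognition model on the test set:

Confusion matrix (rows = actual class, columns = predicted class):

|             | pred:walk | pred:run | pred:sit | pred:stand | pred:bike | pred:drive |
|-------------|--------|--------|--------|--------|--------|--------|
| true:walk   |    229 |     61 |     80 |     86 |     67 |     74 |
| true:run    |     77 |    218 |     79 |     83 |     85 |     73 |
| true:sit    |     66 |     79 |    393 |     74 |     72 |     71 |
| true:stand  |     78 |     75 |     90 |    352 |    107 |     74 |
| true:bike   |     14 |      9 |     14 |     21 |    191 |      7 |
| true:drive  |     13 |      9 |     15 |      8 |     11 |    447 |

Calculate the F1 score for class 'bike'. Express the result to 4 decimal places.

One-vs-rest for 'bike': TP = diagonal; FP = other classes predicted 'bike'; FN = 'bike' predicted as other.
F1 score = 2·TP/(2·TP+FP+FN).
bike: TP=191, FP=67+85+72+107+11=342, FN=14+9+14+21+7=65 → 382/789 = 0.48416

0.4842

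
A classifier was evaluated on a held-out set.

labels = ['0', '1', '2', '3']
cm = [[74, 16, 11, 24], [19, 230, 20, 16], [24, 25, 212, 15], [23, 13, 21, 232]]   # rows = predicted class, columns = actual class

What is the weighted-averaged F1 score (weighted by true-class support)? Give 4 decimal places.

0.7654

Per-class F1 score (2·TP/(2·TP+FP+FN)):
  0: TP=74, FP=16+11+24=51, FN=19+24+23=66 → 148/265 = 0.55849
  1: TP=230, FP=19+20+16=55, FN=16+25+13=54 → 460/569 = 0.80844
  2: TP=212, FP=24+25+15=64, FN=11+20+21=52 → 424/540 = 0.78519
  3: TP=232, FP=23+13+21=57, FN=24+16+15=55 → 464/576 = 0.80556
Weighted-F1 score = Σ (supportᵢ/N)·F1 scoreᵢ with N=975: (140/975)·0.55849 + (284/975)·0.80844 + (264/975)·0.78519 + (287/975)·0.80556 = 0.7654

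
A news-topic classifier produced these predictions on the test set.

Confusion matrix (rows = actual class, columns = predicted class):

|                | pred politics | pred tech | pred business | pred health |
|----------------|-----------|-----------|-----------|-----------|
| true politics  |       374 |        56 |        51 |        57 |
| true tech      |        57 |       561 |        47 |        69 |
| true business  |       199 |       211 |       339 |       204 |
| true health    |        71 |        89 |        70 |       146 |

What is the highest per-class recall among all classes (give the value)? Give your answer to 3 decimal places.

0.764

Per-class recall (TP/(TP+FN)):
  politics: TP=374, FN=56+51+57=164 → 374/538 = 0.6952
  tech: TP=561, FN=57+47+69=173 → 561/734 = 0.7643
  business: TP=339, FN=199+211+204=614 → 339/953 = 0.3557
  health: TP=146, FN=71+89+70=230 → 146/376 = 0.3883
Highest is class 'tech' with recall = 0.764.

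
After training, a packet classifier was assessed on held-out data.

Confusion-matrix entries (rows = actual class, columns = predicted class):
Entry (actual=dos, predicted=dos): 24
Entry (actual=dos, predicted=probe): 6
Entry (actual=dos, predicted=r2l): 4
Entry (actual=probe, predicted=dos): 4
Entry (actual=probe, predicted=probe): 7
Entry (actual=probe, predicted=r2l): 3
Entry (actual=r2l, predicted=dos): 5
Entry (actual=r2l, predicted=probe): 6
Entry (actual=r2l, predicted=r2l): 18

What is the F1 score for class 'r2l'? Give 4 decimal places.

0.6667

Treat 'r2l' as positive and all other classes as negative.
F1 score = 2·TP/(2·TP+FP+FN).
r2l: TP=18, FP=4+3=7, FN=5+6=11 → 36/54 = 0.66667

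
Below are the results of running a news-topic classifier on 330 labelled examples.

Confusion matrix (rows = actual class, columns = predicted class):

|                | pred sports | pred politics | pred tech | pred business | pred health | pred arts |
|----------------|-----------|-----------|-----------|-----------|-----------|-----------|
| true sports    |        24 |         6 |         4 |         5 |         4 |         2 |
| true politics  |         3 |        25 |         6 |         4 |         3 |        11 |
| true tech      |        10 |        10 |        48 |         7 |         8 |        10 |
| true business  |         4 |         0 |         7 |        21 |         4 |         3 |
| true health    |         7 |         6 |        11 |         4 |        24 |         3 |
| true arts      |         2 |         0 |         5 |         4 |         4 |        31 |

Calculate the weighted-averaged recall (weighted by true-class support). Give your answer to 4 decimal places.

Per-class recall (TP/(TP+FN)):
  sports: TP=24, FN=6+4+5+4+2=21 → 24/45 = 0.53333
  politics: TP=25, FN=3+6+4+3+11=27 → 25/52 = 0.48077
  tech: TP=48, FN=10+10+7+8+10=45 → 48/93 = 0.51613
  business: TP=21, FN=4+0+7+4+3=18 → 21/39 = 0.53846
  health: TP=24, FN=7+6+11+4+3=31 → 24/55 = 0.43636
  arts: TP=31, FN=2+0+5+4+4=15 → 31/46 = 0.67391
Weighted-recall = Σ (supportᵢ/N)·recallᵢ with N=330: (45/330)·0.53333 + (52/330)·0.48077 + (93/330)·0.51613 + (39/330)·0.53846 + (55/330)·0.43636 + (46/330)·0.67391 = 0.5242

0.5242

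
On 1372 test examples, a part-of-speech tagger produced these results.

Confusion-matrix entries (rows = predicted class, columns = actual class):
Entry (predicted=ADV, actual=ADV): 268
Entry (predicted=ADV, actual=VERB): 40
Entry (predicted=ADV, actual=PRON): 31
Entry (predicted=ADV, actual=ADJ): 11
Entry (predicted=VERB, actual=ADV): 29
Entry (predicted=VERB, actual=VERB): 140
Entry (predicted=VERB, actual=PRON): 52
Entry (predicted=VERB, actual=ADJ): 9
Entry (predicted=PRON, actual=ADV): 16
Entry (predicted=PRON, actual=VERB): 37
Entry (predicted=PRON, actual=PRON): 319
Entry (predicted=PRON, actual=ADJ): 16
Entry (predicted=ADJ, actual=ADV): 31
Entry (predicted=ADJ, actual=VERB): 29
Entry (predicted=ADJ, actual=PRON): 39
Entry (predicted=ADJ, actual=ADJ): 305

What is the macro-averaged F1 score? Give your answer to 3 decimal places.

Per-class F1 score (2·TP/(2·TP+FP+FN)):
  ADV: TP=268, FP=40+31+11=82, FN=29+16+31=76 → 536/694 = 0.7723
  VERB: TP=140, FP=29+52+9=90, FN=40+37+29=106 → 280/476 = 0.5882
  PRON: TP=319, FP=16+37+16=69, FN=31+52+39=122 → 638/829 = 0.7696
  ADJ: TP=305, FP=31+29+39=99, FN=11+9+16=36 → 610/745 = 0.8188
Macro-F1 score = mean = (0.7723 + 0.5882 + 0.7696 + 0.8188) / 4 = 0.737

0.737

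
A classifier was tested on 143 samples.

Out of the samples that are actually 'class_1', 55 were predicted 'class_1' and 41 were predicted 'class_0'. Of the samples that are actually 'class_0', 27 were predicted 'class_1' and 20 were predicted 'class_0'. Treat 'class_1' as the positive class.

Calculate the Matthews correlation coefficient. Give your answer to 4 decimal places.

MCC = (TP·TN − FP·FN) / √((TP+FP)(TP+FN)(TN+FP)(TN+FN))
Numerator = 55·20 − 27·41 = -7
Denominator = √(82·96·47·61) = √22569024 = 4750.6867
MCC = -7 / 4750.6867 = -0.0015

-0.0015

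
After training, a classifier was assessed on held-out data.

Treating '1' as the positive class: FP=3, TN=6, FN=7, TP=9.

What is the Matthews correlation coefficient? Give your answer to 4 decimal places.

0.2202

MCC = (TP·TN − FP·FN) / √((TP+FP)(TP+FN)(TN+FP)(TN+FN))
Numerator = 9·6 − 3·7 = 33
Denominator = √(12·16·9·13) = √22464 = 149.8800
MCC = 33 / 149.8800 = 0.2202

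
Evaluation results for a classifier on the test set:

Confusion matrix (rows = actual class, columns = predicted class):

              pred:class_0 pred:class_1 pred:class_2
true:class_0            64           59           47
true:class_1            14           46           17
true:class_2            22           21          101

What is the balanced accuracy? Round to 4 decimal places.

0.5584

Balanced accuracy = mean of per-class recall.
  class_0: recall = 64/170 = 0.37647
  class_1: recall = 46/77 = 0.59740
  class_2: recall = 101/144 = 0.70139
Mean = (0.37647 + 0.59740 + 0.70139) / 3 = 0.5584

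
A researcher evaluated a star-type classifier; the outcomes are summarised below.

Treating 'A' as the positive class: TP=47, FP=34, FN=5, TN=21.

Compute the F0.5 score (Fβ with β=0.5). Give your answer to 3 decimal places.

0.625

Fβ = (1+β²)·TP / ((1+β²)·TP + β²·FN + FP), with β²=1/4
= 1.25·47 / (1.25·47 + 0.25·5 + 34) = 0.625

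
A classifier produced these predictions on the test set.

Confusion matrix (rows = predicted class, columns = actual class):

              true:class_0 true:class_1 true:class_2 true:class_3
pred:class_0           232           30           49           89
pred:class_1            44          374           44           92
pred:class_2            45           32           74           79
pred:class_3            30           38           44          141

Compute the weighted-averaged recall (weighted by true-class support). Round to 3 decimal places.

Per-class recall (TP/(TP+FN)):
  class_0: TP=232, FN=44+45+30=119 → 232/351 = 0.6610
  class_1: TP=374, FN=30+32+38=100 → 374/474 = 0.7890
  class_2: TP=74, FN=49+44+44=137 → 74/211 = 0.3507
  class_3: TP=141, FN=89+92+79=260 → 141/401 = 0.3516
Weighted-recall = Σ (supportᵢ/N)·recallᵢ with N=1437: (351/1437)·0.6610 + (474/1437)·0.7890 + (211/1437)·0.3507 + (401/1437)·0.3516 = 0.571

0.571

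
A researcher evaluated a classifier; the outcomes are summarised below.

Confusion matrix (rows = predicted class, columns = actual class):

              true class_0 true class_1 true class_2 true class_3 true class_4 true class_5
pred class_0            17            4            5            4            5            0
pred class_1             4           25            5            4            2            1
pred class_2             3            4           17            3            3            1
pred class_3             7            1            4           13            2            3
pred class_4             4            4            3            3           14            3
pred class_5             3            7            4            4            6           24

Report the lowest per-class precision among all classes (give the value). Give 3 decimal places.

0.433

Per-class precision (TP/(TP+FP)):
  class_0: TP=17, FP=4+5+4+5+0=18 → 17/35 = 0.4857
  class_1: TP=25, FP=4+5+4+2+1=16 → 25/41 = 0.6098
  class_2: TP=17, FP=3+4+3+3+1=14 → 17/31 = 0.5484
  class_3: TP=13, FP=7+1+4+2+3=17 → 13/30 = 0.4333
  class_4: TP=14, FP=4+4+3+3+3=17 → 14/31 = 0.4516
  class_5: TP=24, FP=3+7+4+4+6=24 → 24/48 = 0.5000
Lowest is class 'class_3' with precision = 0.433.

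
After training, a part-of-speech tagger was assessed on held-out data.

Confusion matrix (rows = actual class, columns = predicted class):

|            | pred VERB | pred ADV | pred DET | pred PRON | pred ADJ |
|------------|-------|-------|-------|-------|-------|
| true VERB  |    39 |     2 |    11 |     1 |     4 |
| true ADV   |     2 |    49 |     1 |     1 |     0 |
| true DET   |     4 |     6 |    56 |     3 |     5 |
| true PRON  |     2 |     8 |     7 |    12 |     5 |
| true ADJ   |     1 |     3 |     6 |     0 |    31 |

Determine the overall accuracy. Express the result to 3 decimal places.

Accuracy = trace / total = (39+49+56+12+31=187) / 259 = 187/259 = 0.722

0.722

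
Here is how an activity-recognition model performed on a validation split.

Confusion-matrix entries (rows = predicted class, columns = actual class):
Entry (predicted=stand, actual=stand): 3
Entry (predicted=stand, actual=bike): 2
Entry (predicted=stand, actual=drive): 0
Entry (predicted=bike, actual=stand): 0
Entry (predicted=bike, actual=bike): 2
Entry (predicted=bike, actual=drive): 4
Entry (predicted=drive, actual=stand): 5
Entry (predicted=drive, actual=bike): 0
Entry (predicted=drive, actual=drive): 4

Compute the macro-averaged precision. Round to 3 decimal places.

Per-class precision (TP/(TP+FP)):
  stand: TP=3, FP=2+0=2 → 3/5 = 0.6000
  bike: TP=2, FP=0+4=4 → 2/6 = 0.3333
  drive: TP=4, FP=5+0=5 → 4/9 = 0.4444
Macro-precision = mean = (0.6000 + 0.3333 + 0.4444) / 3 = 0.459

0.459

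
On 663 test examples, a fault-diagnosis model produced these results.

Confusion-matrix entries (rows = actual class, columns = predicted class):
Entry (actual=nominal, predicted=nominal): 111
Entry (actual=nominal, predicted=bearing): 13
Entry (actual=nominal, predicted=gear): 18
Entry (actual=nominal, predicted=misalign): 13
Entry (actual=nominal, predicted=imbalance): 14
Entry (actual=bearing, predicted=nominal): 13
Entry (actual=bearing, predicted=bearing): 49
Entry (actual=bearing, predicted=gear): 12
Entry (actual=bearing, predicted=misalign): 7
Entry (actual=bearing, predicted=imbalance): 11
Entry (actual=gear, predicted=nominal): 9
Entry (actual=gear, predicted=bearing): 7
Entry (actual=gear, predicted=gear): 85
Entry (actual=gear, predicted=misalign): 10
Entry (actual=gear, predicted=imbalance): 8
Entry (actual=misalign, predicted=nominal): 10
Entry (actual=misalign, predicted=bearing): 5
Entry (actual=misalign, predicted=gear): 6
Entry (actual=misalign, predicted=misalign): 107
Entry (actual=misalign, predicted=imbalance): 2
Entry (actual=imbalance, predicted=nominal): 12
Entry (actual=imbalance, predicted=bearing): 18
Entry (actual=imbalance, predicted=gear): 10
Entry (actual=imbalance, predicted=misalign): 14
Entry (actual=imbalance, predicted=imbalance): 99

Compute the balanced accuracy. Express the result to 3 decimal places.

Balanced accuracy = mean of per-class recall.
  nominal: recall = 111/169 = 0.6568
  bearing: recall = 49/92 = 0.5326
  gear: recall = 85/119 = 0.7143
  misalign: recall = 107/130 = 0.8231
  imbalance: recall = 99/153 = 0.6471
Mean = (0.6568 + 0.5326 + 0.7143 + 0.8231 + 0.6471) / 5 = 0.675

0.675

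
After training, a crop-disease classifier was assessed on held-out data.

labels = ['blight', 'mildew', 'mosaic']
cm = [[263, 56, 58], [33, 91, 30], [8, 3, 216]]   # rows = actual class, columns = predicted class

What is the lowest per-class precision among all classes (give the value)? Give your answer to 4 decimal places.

0.6067

Per-class precision (TP/(TP+FP)):
  blight: TP=263, FP=33+8=41 → 263/304 = 0.86513
  mildew: TP=91, FP=56+3=59 → 91/150 = 0.60667
  mosaic: TP=216, FP=58+30=88 → 216/304 = 0.71053
Lowest is class 'mildew' with precision = 0.6067.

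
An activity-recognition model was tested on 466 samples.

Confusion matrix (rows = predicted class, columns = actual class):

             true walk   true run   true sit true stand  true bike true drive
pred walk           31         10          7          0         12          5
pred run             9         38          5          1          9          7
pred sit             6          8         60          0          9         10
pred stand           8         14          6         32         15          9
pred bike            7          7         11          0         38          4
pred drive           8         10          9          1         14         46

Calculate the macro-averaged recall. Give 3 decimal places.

0.567

Per-class recall (TP/(TP+FN)):
  walk: TP=31, FN=9+6+8+7+8=38 → 31/69 = 0.4493
  run: TP=38, FN=10+8+14+7+10=49 → 38/87 = 0.4368
  sit: TP=60, FN=7+5+6+11+9=38 → 60/98 = 0.6122
  stand: TP=32, FN=0+1+0+0+1=2 → 32/34 = 0.9412
  bike: TP=38, FN=12+9+9+15+14=59 → 38/97 = 0.3918
  drive: TP=46, FN=5+7+10+9+4=35 → 46/81 = 0.5679
Macro-recall = mean = (0.4493 + 0.4368 + 0.6122 + 0.9412 + 0.3918 + 0.5679) / 6 = 0.567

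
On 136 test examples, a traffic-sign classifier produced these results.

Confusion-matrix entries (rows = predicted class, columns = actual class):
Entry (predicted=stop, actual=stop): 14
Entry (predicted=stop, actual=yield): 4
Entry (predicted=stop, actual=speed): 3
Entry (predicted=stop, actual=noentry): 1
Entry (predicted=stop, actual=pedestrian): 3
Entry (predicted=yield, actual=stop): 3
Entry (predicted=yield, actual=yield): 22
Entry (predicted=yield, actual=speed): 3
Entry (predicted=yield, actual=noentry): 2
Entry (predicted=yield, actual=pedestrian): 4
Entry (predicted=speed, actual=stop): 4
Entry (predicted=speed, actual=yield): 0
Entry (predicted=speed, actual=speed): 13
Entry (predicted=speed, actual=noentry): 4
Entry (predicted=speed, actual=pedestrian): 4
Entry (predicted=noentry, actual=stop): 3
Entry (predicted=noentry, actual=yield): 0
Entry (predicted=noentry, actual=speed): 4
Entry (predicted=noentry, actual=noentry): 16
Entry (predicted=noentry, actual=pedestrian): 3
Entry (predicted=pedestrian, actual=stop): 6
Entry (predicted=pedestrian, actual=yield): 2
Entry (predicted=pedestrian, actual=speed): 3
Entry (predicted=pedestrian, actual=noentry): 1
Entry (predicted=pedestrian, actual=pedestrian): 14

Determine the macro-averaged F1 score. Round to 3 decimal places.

0.577

Per-class F1 score (2·TP/(2·TP+FP+FN)):
  stop: TP=14, FP=4+3+1+3=11, FN=3+4+3+6=16 → 28/55 = 0.5091
  yield: TP=22, FP=3+3+2+4=12, FN=4+0+0+2=6 → 44/62 = 0.7097
  speed: TP=13, FP=4+0+4+4=12, FN=3+3+4+3=13 → 26/51 = 0.5098
  noentry: TP=16, FP=3+0+4+3=10, FN=1+2+4+1=8 → 32/50 = 0.6400
  pedestrian: TP=14, FP=6+2+3+1=12, FN=3+4+4+3=14 → 28/54 = 0.5185
Macro-F1 score = mean = (0.5091 + 0.7097 + 0.5098 + 0.6400 + 0.5185) / 5 = 0.577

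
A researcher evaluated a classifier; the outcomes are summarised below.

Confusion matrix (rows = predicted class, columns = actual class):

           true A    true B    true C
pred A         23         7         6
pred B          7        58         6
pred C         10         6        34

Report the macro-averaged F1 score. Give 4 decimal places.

0.7102

Per-class F1 score (2·TP/(2·TP+FP+FN)):
  A: TP=23, FP=7+6=13, FN=7+10=17 → 46/76 = 0.60526
  B: TP=58, FP=7+6=13, FN=7+6=13 → 116/142 = 0.81690
  C: TP=34, FP=10+6=16, FN=6+6=12 → 68/96 = 0.70833
Macro-F1 score = mean = (0.60526 + 0.81690 + 0.70833) / 3 = 0.7102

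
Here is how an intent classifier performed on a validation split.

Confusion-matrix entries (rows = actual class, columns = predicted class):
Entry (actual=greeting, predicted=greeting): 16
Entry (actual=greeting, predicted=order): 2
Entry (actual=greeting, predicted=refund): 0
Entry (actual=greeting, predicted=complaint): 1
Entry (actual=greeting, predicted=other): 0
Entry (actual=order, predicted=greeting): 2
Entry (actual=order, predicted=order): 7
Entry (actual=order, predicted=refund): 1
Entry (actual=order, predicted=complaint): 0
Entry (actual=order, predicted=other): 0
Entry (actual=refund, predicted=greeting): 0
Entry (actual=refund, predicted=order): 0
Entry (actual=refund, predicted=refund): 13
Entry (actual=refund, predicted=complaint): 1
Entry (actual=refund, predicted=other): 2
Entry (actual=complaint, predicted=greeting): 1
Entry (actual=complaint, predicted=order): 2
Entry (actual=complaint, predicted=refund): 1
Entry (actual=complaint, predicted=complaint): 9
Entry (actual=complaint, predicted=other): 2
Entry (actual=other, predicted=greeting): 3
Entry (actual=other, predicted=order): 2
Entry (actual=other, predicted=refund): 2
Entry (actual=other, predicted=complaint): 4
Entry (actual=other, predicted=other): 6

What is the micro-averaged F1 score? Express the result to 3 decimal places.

Micro-averaging pools counts across classes: ΣTP=51, ΣFP=26, ΣFN=26.
Micro-F1 score = 2·TP/(2·TP+FP+FN) on pooled counts = 0.662 (equals overall accuracy in single-label multiclass).

0.662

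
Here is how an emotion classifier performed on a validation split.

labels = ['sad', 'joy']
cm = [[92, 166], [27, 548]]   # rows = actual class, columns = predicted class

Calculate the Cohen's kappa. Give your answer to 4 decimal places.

Observed agreement pₒ = trace/N = 640/833 = 0.76831
Expected agreement pₑ = Σ (rowᵢ·colᵢ)/N² = (258·119 + 575·714)/833² = 0.63591
κ = (pₒ − pₑ)/(1 − pₑ) = (0.76831 − 0.63591)/(1 − 0.63591) = 0.3636

0.3636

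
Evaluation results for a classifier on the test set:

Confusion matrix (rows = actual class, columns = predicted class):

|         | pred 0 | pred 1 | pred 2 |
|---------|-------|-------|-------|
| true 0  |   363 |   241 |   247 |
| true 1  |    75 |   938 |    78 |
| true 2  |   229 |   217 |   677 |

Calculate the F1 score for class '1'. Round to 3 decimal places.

0.754

Treat '1' as positive and all other classes as negative.
F1 score = 2·TP/(2·TP+FP+FN).
1: TP=938, FP=241+217=458, FN=75+78=153 → 1876/2487 = 0.7543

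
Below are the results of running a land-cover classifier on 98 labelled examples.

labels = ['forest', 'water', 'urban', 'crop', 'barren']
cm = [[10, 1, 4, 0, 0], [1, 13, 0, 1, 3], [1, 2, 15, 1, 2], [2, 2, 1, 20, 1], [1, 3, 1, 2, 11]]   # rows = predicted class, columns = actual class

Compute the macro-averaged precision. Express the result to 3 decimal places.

0.697

Per-class precision (TP/(TP+FP)):
  forest: TP=10, FP=1+4+0+0=5 → 10/15 = 0.6667
  water: TP=13, FP=1+0+1+3=5 → 13/18 = 0.7222
  urban: TP=15, FP=1+2+1+2=6 → 15/21 = 0.7143
  crop: TP=20, FP=2+2+1+1=6 → 20/26 = 0.7692
  barren: TP=11, FP=1+3+1+2=7 → 11/18 = 0.6111
Macro-precision = mean = (0.6667 + 0.7222 + 0.7143 + 0.7692 + 0.6111) / 5 = 0.697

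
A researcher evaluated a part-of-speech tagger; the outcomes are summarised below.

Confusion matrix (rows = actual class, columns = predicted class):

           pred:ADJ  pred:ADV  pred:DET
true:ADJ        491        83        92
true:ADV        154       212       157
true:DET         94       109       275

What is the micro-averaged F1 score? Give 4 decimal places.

Micro-averaging pools counts across classes: ΣTP=978, ΣFP=689, ΣFN=689.
Micro-F1 score = 2·TP/(2·TP+FP+FN) on pooled counts = 0.5867 (equals overall accuracy in single-label multiclass).

0.5867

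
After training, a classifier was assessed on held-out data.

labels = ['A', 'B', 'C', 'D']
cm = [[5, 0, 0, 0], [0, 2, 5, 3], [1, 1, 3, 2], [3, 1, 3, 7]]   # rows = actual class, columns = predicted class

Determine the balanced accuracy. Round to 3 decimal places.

Balanced accuracy = mean of per-class recall.
  A: recall = 5/5 = 1.0000
  B: recall = 2/10 = 0.2000
  C: recall = 3/7 = 0.4286
  D: recall = 7/14 = 0.5000
Mean = (1.0000 + 0.2000 + 0.4286 + 0.5000) / 4 = 0.532

0.532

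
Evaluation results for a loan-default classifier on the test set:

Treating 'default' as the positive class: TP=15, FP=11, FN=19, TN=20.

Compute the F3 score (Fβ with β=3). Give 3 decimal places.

0.452

Fβ = (1+β²)·TP / ((1+β²)·TP + β²·FN + FP), with β²=9
= 10·15 / (10·15 + 9·19 + 11) = 0.452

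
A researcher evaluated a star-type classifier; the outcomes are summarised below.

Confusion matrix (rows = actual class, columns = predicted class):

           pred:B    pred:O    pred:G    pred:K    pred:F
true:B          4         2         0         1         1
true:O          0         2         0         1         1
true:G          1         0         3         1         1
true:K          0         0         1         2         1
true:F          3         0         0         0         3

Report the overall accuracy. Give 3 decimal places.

0.500

Accuracy = trace / total = (4+2+3+2+3=14) / 28 = 14/28 = 0.500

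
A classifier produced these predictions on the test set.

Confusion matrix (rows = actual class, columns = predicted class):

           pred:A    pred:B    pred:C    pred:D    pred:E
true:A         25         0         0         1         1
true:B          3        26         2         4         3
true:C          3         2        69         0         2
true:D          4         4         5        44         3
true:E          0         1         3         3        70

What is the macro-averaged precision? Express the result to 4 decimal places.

Per-class precision (TP/(TP+FP)):
  A: TP=25, FP=3+3+4+0=10 → 25/35 = 0.71429
  B: TP=26, FP=0+2+4+1=7 → 26/33 = 0.78788
  C: TP=69, FP=0+2+5+3=10 → 69/79 = 0.87342
  D: TP=44, FP=1+4+0+3=8 → 44/52 = 0.84615
  E: TP=70, FP=1+3+2+3=9 → 70/79 = 0.88608
Macro-precision = mean = (0.71429 + 0.78788 + 0.87342 + 0.84615 + 0.88608) / 5 = 0.8216

0.8216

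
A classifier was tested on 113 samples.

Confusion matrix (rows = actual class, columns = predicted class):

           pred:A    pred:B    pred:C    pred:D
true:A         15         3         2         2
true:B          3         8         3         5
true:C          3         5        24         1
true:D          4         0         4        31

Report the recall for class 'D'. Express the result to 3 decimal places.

Treat 'D' as positive and all other classes as negative.
recall = TP/(TP+FN).
D: TP=31, FN=4+0+4=8 → 31/39 = 0.7949

0.795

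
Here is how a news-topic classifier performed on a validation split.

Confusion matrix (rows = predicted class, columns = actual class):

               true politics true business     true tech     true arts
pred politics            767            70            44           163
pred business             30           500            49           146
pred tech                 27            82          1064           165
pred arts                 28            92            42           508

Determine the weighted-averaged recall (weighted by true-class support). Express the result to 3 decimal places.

0.752

Per-class recall (TP/(TP+FN)):
  politics: TP=767, FN=30+27+28=85 → 767/852 = 0.9002
  business: TP=500, FN=70+82+92=244 → 500/744 = 0.6720
  tech: TP=1064, FN=44+49+42=135 → 1064/1199 = 0.8874
  arts: TP=508, FN=163+146+165=474 → 508/982 = 0.5173
Weighted-recall = Σ (supportᵢ/N)·recallᵢ with N=3777: (852/3777)·0.9002 + (744/3777)·0.6720 + (1199/3777)·0.8874 + (982/3777)·0.5173 = 0.752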